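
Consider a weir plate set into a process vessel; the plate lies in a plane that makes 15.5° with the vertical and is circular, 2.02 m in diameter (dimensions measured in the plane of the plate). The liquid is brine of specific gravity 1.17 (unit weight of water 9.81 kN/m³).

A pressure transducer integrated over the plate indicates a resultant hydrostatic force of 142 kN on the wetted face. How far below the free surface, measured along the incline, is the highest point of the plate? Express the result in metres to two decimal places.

y_top ≈ 3.00 m

γ = 1.17 × 9.81 = 11.4777 kN/m³.
A = π(1.01)² = 3.20474 m².
From F = γ·h_c·A, the centroid depth is h_c = 142/(11.4777 × 3.20474) = 3.86047 m.
The plate makes 15.5° with the vertical, i.e. θ = 90° − 15.5° = 74.5° to the horizontal. Measuring y along the incline from the free-surface line, vertical depth h = y·sinθ with sinθ = 0.963630.
Along the incline, y_c = h_c/sinθ = 3.86047/0.963630 = 4.00617 m.
The centroid is at the centre, 1.01 m below the top of the plate, so the highest point sits at y_top = 4.00617 − 1.01 = 2.99617 m along the incline.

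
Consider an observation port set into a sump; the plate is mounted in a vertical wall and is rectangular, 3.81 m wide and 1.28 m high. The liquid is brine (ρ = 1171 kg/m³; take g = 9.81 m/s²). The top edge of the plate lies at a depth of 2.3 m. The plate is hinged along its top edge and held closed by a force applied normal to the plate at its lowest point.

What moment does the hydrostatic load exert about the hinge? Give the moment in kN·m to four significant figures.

M ≈ 113.1 kN·m

γ = ρg = 1171 × 9.81 / 1000 = 11.48751 kN/m³.
The centroid lies 1.28/2 = 0.64 m below the top edge, so the centroid depth is h_c = 2.3 + 0.64 = 2.94 m.
A = 3.81 × 1.28 = 4.8768 m².
Resultant F = γ·h_c·A = 11.48751 × 2.94 × 4.8768 = 164.706 kN.
I_c = b·h³/12 = 3.81 × 1.28³/12 = 0.665846 m⁴.
Centre of pressure: y_p = y_c + I_c/(y_c·A) = 2.94 + 0.665846/(2.94 × 4.8768) = 2.94 + 0.0464399 = 2.98644 m along the plane.
The resultant acts 0.64 + 0.0464399 = 0.68644 m (along the plate) below the hinge at the top edge, so the moment about the hinge is M = F × 0.68644 = 164.706 × 0.68644 = 113.061 kN·m.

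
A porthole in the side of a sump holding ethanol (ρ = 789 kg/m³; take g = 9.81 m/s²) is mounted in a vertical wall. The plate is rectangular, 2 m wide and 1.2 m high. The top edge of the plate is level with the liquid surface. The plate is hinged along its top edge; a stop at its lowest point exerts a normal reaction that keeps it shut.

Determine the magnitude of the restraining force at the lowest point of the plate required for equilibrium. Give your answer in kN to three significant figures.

γ = ρg = 789 × 9.81 / 1000 = 7.74009 kN/m³.
The centroid lies 1.2/2 = 0.6 m below the top edge, so the centroid depth is h_c = 0.6 m.
A = 2 × 1.2 = 2.4 m².
Resultant F = γ·h_c·A = 7.74009 × 0.6 × 2.4 = 11.1457 kN.
I_c = b·h³/12 = 2 × 1.2³/12 = 0.288 m⁴.
Centre of pressure: y_p = y_c + I_c/(y_c·A) = 0.6 + 0.288/(0.6 × 2.4) = 0.6 + 0.2 = 0.8 m along the plane.
The resultant acts 0.6 + 0.2 = 0.8 m (along the plate) below the hinge at the top edge, so the moment about the hinge is M = F × 0.8 = 11.1457 × 0.8 = 8.91656 kN·m.
A normal force at the bottom, 1.2 m from the hinge, must supply this moment: P = 8.91656/1.2 = 7.43047 kN.

P ≈ 7.43 kN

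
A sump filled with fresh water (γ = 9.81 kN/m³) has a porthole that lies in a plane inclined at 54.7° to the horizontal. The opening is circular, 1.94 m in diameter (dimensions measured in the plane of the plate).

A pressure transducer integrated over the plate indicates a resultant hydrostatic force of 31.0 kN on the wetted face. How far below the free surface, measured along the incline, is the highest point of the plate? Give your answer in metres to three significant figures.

γ = 9.81 kN/m³.
A = π(0.97)² = 2.95592 m².
From F = γ·h_c·A, the centroid depth is h_c = 31.0/(9.81 × 2.95592) = 1.06905 m.
Let θ = 54.7° be the plate's angle to the horizontal; measure y along the incline from where the plane meets the free surface. Vertical depth h = y·sinθ with sinθ = 0.816138.
Along the incline, y_c = h_c/sinθ = 1.06905/0.816138 = 1.30989 m.
The centroid is at the centre, 0.97 m below the top of the plate, so the highest point sits at y_top = 1.30989 − 0.97 = 0.33989 m along the incline.

y_top ≈ 0.340 m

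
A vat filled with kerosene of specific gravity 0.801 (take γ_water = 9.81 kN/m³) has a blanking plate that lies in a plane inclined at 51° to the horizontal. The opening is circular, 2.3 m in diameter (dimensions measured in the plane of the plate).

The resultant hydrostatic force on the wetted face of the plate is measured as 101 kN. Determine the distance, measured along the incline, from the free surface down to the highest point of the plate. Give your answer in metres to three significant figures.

y_top ≈ 2.83 m

γ = 0.801 × 9.81 = 7.85781 kN/m³.
A = π(1.15)² = 4.15476 m².
From F = γ·h_c·A, the centroid depth is h_c = 101/(7.85781 × 4.15476) = 3.09367 m.
Let θ = 51° be the plate's angle to the horizontal; measure y along the incline from where the plane meets the free surface. Vertical depth h = y·sinθ with sinθ = 0.777146.
Along the incline, y_c = h_c/sinθ = 3.09367/0.777146 = 3.98081 m.
The centroid is at the centre, 1.15 m below the top of the plate, so the highest point sits at y_top = 3.98081 − 1.15 = 2.83081 m along the incline.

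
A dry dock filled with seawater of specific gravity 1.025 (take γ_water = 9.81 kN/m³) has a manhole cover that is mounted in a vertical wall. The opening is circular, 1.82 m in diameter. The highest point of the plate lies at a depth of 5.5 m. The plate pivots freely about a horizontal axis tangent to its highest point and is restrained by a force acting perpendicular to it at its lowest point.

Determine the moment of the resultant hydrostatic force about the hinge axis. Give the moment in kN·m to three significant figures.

γ = 1.025 × 9.81 = 10.05525 kN/m³.
The centroid is at the centre, 0.91 m below the top of the plate, so the centroid depth is h_c = 5.5 + 0.91 = 6.41 m.
A = π(0.91)² = 2.60155 m².
Resultant F = γ·h_c·A = 10.05525 × 6.41 × 2.60155 = 167.681 kN.
I_c = πr⁴/4 = π × 0.91⁴/4 = 0.538586 m⁴.
Centre of pressure: y_p = y_c + I_c/(y_c·A) = 6.41 + 0.538586/(6.41 × 2.60155) = 6.41 + 0.0322972 = 6.4423 m along the plane.
The resultant acts 0.91 + 0.0322972 = 0.942297 m (along the plate) below the hinge at the top edge, so the moment about the hinge is M = F × 0.942297 = 167.681 × 0.942297 = 158.005 kN·m.

M ≈ 158 kN·m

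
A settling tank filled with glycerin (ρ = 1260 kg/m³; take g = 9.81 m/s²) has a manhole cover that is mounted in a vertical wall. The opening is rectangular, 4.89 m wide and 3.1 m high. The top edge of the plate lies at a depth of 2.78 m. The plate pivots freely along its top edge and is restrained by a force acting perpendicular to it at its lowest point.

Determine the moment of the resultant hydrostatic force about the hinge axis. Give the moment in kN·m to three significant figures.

M ≈ 1410 kN·m

γ = ρg = 1260 × 9.81 / 1000 = 12.3606 kN/m³.
The centroid lies 3.1/2 = 1.55 m below the top edge, so the centroid depth is h_c = 2.78 + 1.55 = 4.33 m.
A = 4.89 × 3.1 = 15.159 m².
Resultant F = γ·h_c·A = 12.3606 × 4.33 × 15.159 = 811.331 kN.
I_c = b·h³/12 = 4.89 × 3.1³/12 = 12.1398 m⁴.
Centre of pressure: y_p = y_c + I_c/(y_c·A) = 4.33 + 12.1398/(4.33 × 15.159) = 4.33 + 0.184949 = 4.51495 m along the plane.
The resultant acts 1.55 + 0.184949 = 1.73495 m (along the plate) below the hinge at the top edge, so the moment about the hinge is M = F × 1.73495 = 811.331 × 1.73495 = 1407.62 kN·m.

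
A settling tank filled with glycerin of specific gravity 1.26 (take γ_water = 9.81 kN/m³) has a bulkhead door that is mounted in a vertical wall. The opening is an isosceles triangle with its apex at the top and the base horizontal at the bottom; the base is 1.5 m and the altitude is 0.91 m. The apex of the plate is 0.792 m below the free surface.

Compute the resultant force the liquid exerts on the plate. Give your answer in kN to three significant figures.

γ = 1.26 × 9.81 = 12.3606 kN/m³.
With the apex up, the centroid sits 2h/3 = 2 × 0.91/3 = 0.606667 m below the apex, so the centroid depth is h_c = 0.792 + 0.606667 = 1.39867 m.
A = ½ × 1.5 × 0.91 = 0.6825 m².
Resultant F = γ·h_c·A = 12.3606 × 1.39867 × 0.6825 = 11.7993 kN.

F ≈ 11.8 kN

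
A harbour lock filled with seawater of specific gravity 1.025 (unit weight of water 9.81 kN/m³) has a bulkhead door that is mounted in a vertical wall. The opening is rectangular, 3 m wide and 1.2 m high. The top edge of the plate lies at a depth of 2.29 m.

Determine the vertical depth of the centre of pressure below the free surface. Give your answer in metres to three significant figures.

h_p = 2.93 m

γ = 1.025 × 9.81 = 10.05525 kN/m³.
The centroid lies 1.2/2 = 0.6 m below the top edge, so the centroid depth is h_c = 2.29 + 0.6 = 2.89 m.
A = 3 × 1.2 = 3.6 m².
Resultant F = γ·h_c·A = 10.05525 × 2.89 × 3.6 = 104.615 kN.
I_c = b·h³/12 = 3 × 1.2³/12 = 0.432 m⁴.
Centre of pressure: y_p = y_c + I_c/(y_c·A) = 2.89 + 0.432/(2.89 × 3.6) = 2.89 + 0.0415225 = 2.93152 m along the plane.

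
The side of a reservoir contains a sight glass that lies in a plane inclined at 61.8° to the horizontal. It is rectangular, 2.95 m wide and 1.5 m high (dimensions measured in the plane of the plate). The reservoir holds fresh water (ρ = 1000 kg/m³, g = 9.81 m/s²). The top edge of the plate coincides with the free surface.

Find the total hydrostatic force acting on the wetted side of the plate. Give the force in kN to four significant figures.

γ = ρg = 1000 × 9.81 = 9810 N/m³ = 9.81 kN/m³.
Let θ = 61.8° be the plate's angle to the horizontal; measure y along the incline from where the plane meets the free surface. Vertical depth h = y·sinθ with sinθ = 0.881303.
The centroid lies 1.5/2 = 0.75 m below the top edge, so y_c = 0.75 m and h_c = 0.75 × 0.881303 = 0.660977 m.
A = 2.95 × 1.5 = 4.425 m².
Resultant F = γ·h_c·A = 9.81 × 0.660977 × 4.425 = 28.6925 kN.

F ≈ 28.69 kN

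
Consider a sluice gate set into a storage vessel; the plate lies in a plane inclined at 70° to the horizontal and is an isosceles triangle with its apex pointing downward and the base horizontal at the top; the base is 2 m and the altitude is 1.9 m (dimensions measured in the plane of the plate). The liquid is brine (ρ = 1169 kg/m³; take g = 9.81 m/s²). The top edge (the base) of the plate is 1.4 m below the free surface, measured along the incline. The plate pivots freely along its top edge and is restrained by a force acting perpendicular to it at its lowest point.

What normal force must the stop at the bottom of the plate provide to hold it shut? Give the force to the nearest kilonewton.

P ≈ 16 kN

γ = ρg = 1169 × 9.81 / 1000 = 11.46789 kN/m³.
Let θ = 70° be the plate's angle to the horizontal; measure y along the incline from where the plane meets the free surface. Vertical depth h = y·sinθ with sinθ = 0.939693.
With the apex down, the centroid sits h/3 = 1.9/3 = 0.633333 m below the base (the top edge), so y_c = 1.4 + 0.633333 = 2.03333 m and h_c = 2.03333 × 0.939693 = 1.91071 m.
A = ½ × 2 × 1.9 = 1.9 m².
Resultant F = γ·h_c·A = 11.46789 × 1.91071 × 1.9 = 41.6324 kN.
I_c = b·h³/36 = 2 × 1.9³/36 = 0.381056 m⁴.
Centre of pressure: y_p = y_c + I_c/(y_c·A) = 2.03333 + 0.381056/(2.03333 × 1.9) = 2.03333 + 0.0986342 = 2.13196 m along the plane.
The resultant acts 0.633333 + 0.0986342 = 0.731967 m (along the plate) below the hinge at the top edge, so the moment about the hinge is M = F × 0.731967 = 41.6324 × 0.731967 = 30.4735 kN·m.
A normal force at the bottom, 1.9 m from the hinge, must supply this moment: P = 30.4735/1.9 = 16.0387 kN.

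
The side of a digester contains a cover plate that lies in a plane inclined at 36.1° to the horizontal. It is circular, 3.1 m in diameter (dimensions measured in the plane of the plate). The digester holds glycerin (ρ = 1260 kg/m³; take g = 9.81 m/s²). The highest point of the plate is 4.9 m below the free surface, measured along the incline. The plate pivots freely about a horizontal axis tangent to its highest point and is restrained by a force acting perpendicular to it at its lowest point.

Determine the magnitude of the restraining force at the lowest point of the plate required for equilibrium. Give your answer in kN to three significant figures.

P ≈ 188 kN

γ = ρg = 1260 × 9.81 / 1000 = 12.3606 kN/m³.
Let θ = 36.1° be the plate's angle to the horizontal; measure y along the incline from where the plane meets the free surface. Vertical depth h = y·sinθ with sinθ = 0.589196.
The centroid is at the centre, 1.55 m below the top of the plate, so y_c = 4.9 + 1.55 = 6.45 m and h_c = 6.45 × 0.589196 = 3.80031 m.
A = π(1.55)² = 7.54768 m².
Resultant F = γ·h_c·A = 12.3606 × 3.80031 × 7.54768 = 354.546 kN.
I_c = πr⁴/4 = π × 1.55⁴/4 = 4.53332 m⁴.
Centre of pressure: y_p = y_c + I_c/(y_c·A) = 6.45 + 4.53332/(6.45 × 7.54768) = 6.45 + 0.09312 = 6.54312 m along the plane.
The resultant acts 1.55 + 0.09312 = 1.64312 m (along the plate) below the hinge at the top edge, so the moment about the hinge is M = F × 1.64312 = 354.546 × 1.64312 = 582.562 kN·m.
A normal force at the bottom, 3.1 m from the hinge, must supply this moment: P = 582.562/3.1 = 187.923 kN.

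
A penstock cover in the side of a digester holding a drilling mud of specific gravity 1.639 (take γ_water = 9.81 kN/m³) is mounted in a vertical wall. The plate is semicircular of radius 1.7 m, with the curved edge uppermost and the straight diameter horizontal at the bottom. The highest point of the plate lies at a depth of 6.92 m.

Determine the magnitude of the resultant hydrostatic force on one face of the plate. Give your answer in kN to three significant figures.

γ = 1.639 × 9.81 = 16.07859 kN/m³.
The centroid lies 4r/(3π) = 0.721502 m above the diameter, so r − 4r/(3π) = 1.7 − 0.721502 = 0.978498 m below the topmost point, so the centroid depth is h_c = 6.92 + 0.978498 = 7.8985 m.
A = πr²/2 = π × 1.7²/2 = 4.5396 m².
Resultant F = γ·h_c·A = 16.07859 × 7.8985 × 4.5396 = 576.514 kN.

F ≈ 577 kN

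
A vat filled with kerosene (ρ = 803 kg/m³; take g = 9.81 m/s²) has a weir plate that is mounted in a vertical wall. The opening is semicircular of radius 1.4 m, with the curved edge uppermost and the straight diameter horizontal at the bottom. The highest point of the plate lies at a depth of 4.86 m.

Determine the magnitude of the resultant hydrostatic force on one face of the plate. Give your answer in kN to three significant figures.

F ≈ 137 kN

γ = ρg = 803 × 9.81 / 1000 = 7.87743 kN/m³.
The centroid lies 4r/(3π) = 0.594178 m above the diameter, so r − 4r/(3π) = 1.4 − 0.594178 = 0.805822 m below the topmost point, so the centroid depth is h_c = 4.86 + 0.805822 = 5.66582 m.
A = πr²/2 = π × 1.4²/2 = 3.07876 m².
Resultant F = γ·h_c·A = 7.87743 × 5.66582 × 3.07876 = 137.412 kN.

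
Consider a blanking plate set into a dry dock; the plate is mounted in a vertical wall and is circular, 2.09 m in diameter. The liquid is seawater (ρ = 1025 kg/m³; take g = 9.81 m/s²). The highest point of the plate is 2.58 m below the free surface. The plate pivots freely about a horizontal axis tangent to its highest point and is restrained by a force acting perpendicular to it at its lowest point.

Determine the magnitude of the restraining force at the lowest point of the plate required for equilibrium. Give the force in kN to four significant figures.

P ≈ 67.03 kN

γ = ρg = 1025 × 9.81 / 1000 = 10.05525 kN/m³.
The centroid is at the centre, 1.045 m below the top of the plate, so the centroid depth is h_c = 2.58 + 1.045 = 3.625 m.
A = π(1.045)² = 3.4307 m².
Resultant F = γ·h_c·A = 10.05525 × 3.625 × 3.4307 = 125.05 kN.
I_c = πr⁴/4 = π × 1.045⁴/4 = 0.936602 m⁴.
Centre of pressure: y_p = y_c + I_c/(y_c·A) = 3.625 + 0.936602/(3.625 × 3.4307) = 3.625 + 0.075312 = 3.70031 m along the plane.
The resultant acts 1.045 + 0.075312 = 1.12031 m (along the plate) below the hinge at the top edge, so the moment about the hinge is M = F × 1.12031 = 125.05 × 1.12031 = 140.095 kN·m.
A normal force at the bottom, 2.09 m from the hinge, must supply this moment: P = 140.095/2.09 = 67.0311 kN.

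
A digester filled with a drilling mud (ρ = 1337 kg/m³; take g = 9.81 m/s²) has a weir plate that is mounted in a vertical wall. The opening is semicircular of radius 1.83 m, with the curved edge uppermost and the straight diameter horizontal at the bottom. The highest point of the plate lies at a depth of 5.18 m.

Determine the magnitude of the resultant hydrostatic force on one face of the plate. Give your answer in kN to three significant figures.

F ≈ 430 kN

γ = ρg = 1337 × 9.81 / 1000 = 13.11597 kN/m³.
The centroid lies 4r/(3π) = 0.776676 m above the diameter, so r − 4r/(3π) = 1.83 − 0.776676 = 1.05332 m below the topmost point, so the centroid depth is h_c = 5.18 + 1.05332 = 6.23332 m.
A = πr²/2 = π × 1.83²/2 = 5.26044 m².
Resultant F = γ·h_c·A = 13.11597 × 6.23332 × 5.26044 = 430.073 kN.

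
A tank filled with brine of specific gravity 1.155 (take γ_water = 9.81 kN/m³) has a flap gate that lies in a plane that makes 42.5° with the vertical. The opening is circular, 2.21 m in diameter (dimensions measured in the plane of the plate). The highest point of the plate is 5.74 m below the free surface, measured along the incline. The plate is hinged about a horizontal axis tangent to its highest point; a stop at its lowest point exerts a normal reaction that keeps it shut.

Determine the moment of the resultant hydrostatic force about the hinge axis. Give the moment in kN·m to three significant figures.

M ≈ 252 kN·m

γ = 1.155 × 9.81 = 11.33055 kN/m³.
The plate makes 42.5° with the vertical, i.e. θ = 90° − 42.5° = 47.5° to the horizontal. Measuring y along the incline from the free-surface line, vertical depth h = y·sinθ with sinθ = 0.737277.
The centroid is at the centre, 1.105 m below the top of the plate, so y_c = 5.74 + 1.105 = 6.845 m and h_c = 6.845 × 0.737277 = 5.04666 m.
A = π(1.105)² = 3.83596 m².
Resultant F = γ·h_c·A = 11.33055 × 5.04666 × 3.83596 = 219.346 kN.
I_c = πr⁴/4 = π × 1.105⁴/4 = 1.17095 m⁴.
Centre of pressure: y_p = y_c + I_c/(y_c·A) = 6.845 + 1.17095/(6.845 × 3.83596) = 6.845 + 0.0445955 = 6.8896 m along the plane.
The resultant acts 1.105 + 0.0445955 = 1.1496 m (along the plate) below the hinge at the top edge, so the moment about the hinge is M = F × 1.1496 = 219.346 × 1.1496 = 252.16 kN·m.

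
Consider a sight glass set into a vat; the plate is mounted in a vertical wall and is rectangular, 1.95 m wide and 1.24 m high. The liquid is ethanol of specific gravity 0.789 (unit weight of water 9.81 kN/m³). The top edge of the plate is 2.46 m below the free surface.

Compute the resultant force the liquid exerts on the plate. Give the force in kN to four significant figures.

γ = 0.789 × 9.81 = 7.74009 kN/m³.
The centroid lies 1.24/2 = 0.62 m below the top edge, so the centroid depth is h_c = 2.46 + 0.62 = 3.08 m.
A = 1.95 × 1.24 = 2.418 m².
Resultant F = γ·h_c·A = 7.74009 × 3.08 × 2.418 = 57.6439 kN.

F ≈ 57.64 kN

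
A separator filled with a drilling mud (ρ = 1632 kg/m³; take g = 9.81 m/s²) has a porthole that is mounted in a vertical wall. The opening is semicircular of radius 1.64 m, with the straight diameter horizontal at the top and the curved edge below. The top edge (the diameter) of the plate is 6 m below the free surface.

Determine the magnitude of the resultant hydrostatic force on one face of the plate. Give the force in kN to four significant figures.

γ = ρg = 1632 × 9.81 / 1000 = 16.00992 kN/m³.
The centroid of a semicircle lies 4r/(3π) = 0.696038 m from the diameter, here below the top edge, so the centroid depth is h_c = 6 + 0.696038 = 6.69604 m.
A = πr²/2 = π × 1.64²/2 = 4.22481 m².
Resultant F = γ·h_c·A = 16.00992 × 6.69604 × 4.22481 = 452.913 kN.

F ≈ 452.9 kN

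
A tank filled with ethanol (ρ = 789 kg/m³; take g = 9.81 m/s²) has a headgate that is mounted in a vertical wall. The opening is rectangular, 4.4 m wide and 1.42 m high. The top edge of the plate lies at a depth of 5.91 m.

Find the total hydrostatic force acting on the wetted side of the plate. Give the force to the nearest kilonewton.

γ = ρg = 789 × 9.81 / 1000 = 7.74009 kN/m³.
The centroid lies 1.42/2 = 0.71 m below the top edge, so the centroid depth is h_c = 5.91 + 0.71 = 6.62 m.
A = 4.4 × 1.42 = 6.248 m².
Resultant F = γ·h_c·A = 7.74009 × 6.62 × 6.248 = 320.144 kN.

F ≈ 320 kN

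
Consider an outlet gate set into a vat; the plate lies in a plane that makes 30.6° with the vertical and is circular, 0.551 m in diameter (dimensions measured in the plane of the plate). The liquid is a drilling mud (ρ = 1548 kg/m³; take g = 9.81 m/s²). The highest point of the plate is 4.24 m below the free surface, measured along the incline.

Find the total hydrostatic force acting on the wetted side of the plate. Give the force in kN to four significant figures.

γ = ρg = 1548 × 9.81 / 1000 = 15.18588 kN/m³.
The plate makes 30.6° with the vertical, i.e. θ = 90° − 30.6° = 59.4° to the horizontal. Measuring y along the incline from the free-surface line, vertical depth h = y·sinθ with sinθ = 0.860742.
The centroid is at the centre, 0.2755 m below the top of the plate, so y_c = 4.24 + 0.2755 = 4.5155 m and h_c = 4.5155 × 0.860742 = 3.88668 m.
A = π(0.2755)² = 0.238448 m².
Resultant F = γ·h_c·A = 15.18588 × 3.88668 × 0.238448 = 14.0738 kN.

F ≈ 14.07 kN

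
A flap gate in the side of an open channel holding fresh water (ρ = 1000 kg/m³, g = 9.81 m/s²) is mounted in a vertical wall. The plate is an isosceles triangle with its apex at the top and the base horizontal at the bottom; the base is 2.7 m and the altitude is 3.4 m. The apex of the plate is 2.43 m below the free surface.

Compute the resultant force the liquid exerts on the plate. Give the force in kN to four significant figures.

γ = ρg = 1000 × 9.81 = 9810 N/m³ = 9.81 kN/m³.
With the apex up, the centroid sits 2h/3 = 2 × 3.4/3 = 2.26667 m below the apex, so the centroid depth is h_c = 2.43 + 2.26667 = 4.69667 m.
A = ½ × 2.7 × 3.4 = 4.59 m².
Resultant F = γ·h_c·A = 9.81 × 4.69667 × 4.59 = 211.481 kN.

F ≈ 211.5 kN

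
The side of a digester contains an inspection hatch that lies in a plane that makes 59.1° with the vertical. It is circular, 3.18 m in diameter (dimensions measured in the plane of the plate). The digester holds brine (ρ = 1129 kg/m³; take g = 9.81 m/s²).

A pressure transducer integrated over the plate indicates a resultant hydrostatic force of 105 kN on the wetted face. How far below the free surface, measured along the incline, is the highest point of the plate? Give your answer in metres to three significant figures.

γ = ρg = 1129 × 9.81 / 1000 = 11.07549 kN/m³.
A = π(1.59)² = 7.94226 m².
From F = γ·h_c·A, the centroid depth is h_c = 105/(11.07549 × 7.94226) = 1.19366 m.
The plate makes 59.1° with the vertical, i.e. θ = 90° − 59.1° = 30.9° to the horizontal. Measuring y along the incline from the free-surface line, vertical depth h = y·sinθ with sinθ = 0.513541.
Along the incline, y_c = h_c/sinθ = 1.19366/0.513541 = 2.32437 m.
The centroid is at the centre, 1.59 m below the top of the plate, so the highest point sits at y_top = 2.32437 − 1.59 = 0.73437 m along the incline.

y_top ≈ 0.734 m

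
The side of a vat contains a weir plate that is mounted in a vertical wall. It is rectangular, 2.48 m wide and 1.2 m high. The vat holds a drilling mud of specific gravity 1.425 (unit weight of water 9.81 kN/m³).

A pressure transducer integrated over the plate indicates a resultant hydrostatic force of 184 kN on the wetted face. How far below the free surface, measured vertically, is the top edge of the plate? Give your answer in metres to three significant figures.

γ = 1.425 × 9.81 = 13.97925 kN/m³.
A = 2.48 × 1.2 = 2.976 m².
From F = γ·h_c·A, the centroid depth is h_c = 184/(13.97925 × 2.976) = 4.42284 m.
The centroid lies 1.2/2 = 0.6 m below the top edge, so the top edge sits at h_top = 4.42284 − 0.6 = 3.82284 m below the surface.

d_top ≈ 3.82 m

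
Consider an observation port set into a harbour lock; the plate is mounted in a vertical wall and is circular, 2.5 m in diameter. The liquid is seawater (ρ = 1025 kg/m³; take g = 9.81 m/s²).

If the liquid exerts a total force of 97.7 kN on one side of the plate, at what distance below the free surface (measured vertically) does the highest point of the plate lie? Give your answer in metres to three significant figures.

γ = ρg = 1025 × 9.81 / 1000 = 10.05525 kN/m³.
A = π(1.25)² = 4.90874 m².
From F = γ·h_c·A, the centroid depth is h_c = 97.7/(10.05525 × 4.90874) = 1.97939 m.
The centroid is at the centre, 1.25 m below the top of the plate, so the highest point sits at h_top = 1.97939 − 1.25 = 0.72939 m below the surface.

d_top ≈ 0.729 m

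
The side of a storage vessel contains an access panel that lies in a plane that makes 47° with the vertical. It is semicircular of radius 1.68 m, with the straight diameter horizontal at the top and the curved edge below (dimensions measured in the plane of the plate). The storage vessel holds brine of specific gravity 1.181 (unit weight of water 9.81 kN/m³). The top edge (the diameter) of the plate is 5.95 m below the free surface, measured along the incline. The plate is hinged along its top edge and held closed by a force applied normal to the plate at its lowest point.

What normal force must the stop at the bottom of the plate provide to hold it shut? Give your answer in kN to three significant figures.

γ = 1.181 × 9.81 = 11.58561 kN/m³.
The plate makes 47° with the vertical, i.e. θ = 90° − 47° = 43° to the horizontal. Measuring y along the incline from the free-surface line, vertical depth h = y·sinθ with sinθ = 0.681998.
The centroid of a semicircle lies 4r/(3π) = 0.713014 m from the diameter, here below the top edge, so y_c = 5.95 + 0.713014 = 6.66301 m and h_c = 6.66301 × 0.681998 = 4.54416 m.
A = πr²/2 = π × 1.68²/2 = 4.43342 m².
Resultant F = γ·h_c·A = 11.58561 × 4.54416 × 4.43342 = 233.406 kN.
I_c = (π/8 − 8/(9π))·r⁴ = 0.109757 × 1.68⁴ = 0.874318 m⁴.
Centre of pressure: y_p = y_c + I_c/(y_c·A) = 6.66301 + 0.874318/(6.66301 × 4.43342) = 6.66301 + 0.0295978 = 6.69261 m along the plane.
The resultant acts 0.713014 + 0.0295978 = 0.742612 m (along the plate) below the hinge at the top edge, so the moment about the hinge is M = F × 0.742612 = 233.406 × 0.742612 = 173.33 kN·m.
A normal force at the bottom, 1.68 m from the hinge, must supply this moment: P = 173.33/1.68 = 103.173 kN.

P ≈ 103 kN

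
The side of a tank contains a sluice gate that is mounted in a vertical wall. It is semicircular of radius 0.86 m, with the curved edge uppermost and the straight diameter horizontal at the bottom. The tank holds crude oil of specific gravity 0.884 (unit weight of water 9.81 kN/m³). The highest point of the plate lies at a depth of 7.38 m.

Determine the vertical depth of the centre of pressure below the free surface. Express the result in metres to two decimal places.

γ = 0.884 × 9.81 = 8.67204 kN/m³.
The centroid lies 4r/(3π) = 0.364995 m above the diameter, so r − 4r/(3π) = 0.86 − 0.364995 = 0.495005 m below the topmost point, so the centroid depth is h_c = 7.38 + 0.495005 = 7.875 m.
A = πr²/2 = π × 0.86²/2 = 1.16176 m².
Resultant F = γ·h_c·A = 8.67204 × 7.875 × 1.16176 = 79.3393 kN.
I_c = (π/8 − 8/(9π))·r⁴ = 0.109757 × 0.86⁴ = 0.060038 m⁴.
Centre of pressure: y_p = y_c + I_c/(y_c·A) = 7.875 + 0.060038/(7.875 × 1.16176) = 7.875 + 0.00656235 = 7.88156 m along the plane.

h_p = 7.88 m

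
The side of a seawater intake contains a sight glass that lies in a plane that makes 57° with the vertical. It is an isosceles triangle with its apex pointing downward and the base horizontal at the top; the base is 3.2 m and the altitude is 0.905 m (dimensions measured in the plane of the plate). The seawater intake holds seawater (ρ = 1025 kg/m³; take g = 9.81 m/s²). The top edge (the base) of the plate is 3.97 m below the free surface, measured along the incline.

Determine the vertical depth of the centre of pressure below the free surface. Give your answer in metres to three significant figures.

h_p = 2.33 m

γ = ρg = 1025 × 9.81 / 1000 = 10.05525 kN/m³.
The plate makes 57° with the vertical, i.e. θ = 90° − 57° = 33° to the horizontal. Measuring y along the incline from the free-surface line, vertical depth h = y·sinθ with sinθ = 0.544639.
With the apex down, the centroid sits h/3 = 0.905/3 = 0.301667 m below the base (the top edge), so y_c = 3.97 + 0.301667 = 4.27167 m and h_c = 4.27167 × 0.544639 = 2.32652 m.
A = ½ × 3.2 × 0.905 = 1.448 m².
Resultant F = γ·h_c·A = 10.05525 × 2.32652 × 1.448 = 33.8741 kN.
I_c = b·h³/36 = 3.2 × 0.905³/36 = 0.065886 m⁴.
Centre of pressure: y_p = y_c + I_c/(y_c·A) = 4.27167 + 0.065886/(4.27167 × 1.448) = 4.27167 + 0.0106519 = 4.28232 m along the plane.
Vertically, h_p = y_p·sinθ = 4.28232 × 0.544639 = 2.33232 m.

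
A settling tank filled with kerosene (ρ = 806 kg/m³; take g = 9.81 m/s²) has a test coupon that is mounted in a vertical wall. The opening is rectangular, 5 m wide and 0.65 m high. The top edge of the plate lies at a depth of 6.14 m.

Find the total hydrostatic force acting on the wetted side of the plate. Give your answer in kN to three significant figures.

F ≈ 166 kN

γ = ρg = 806 × 9.81 / 1000 = 7.90686 kN/m³.
The centroid lies 0.65/2 = 0.325 m below the top edge, so the centroid depth is h_c = 6.14 + 0.325 = 6.465 m.
A = 5 × 0.65 = 3.25 m².
Resultant F = γ·h_c·A = 7.90686 × 6.465 × 3.25 = 166.133 kN.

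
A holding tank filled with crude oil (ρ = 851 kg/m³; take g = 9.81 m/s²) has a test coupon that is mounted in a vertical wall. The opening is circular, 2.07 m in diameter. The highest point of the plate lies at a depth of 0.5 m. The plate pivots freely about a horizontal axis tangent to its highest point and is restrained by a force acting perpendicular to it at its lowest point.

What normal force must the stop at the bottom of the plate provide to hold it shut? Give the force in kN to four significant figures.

γ = ρg = 851 × 9.81 / 1000 = 8.34831 kN/m³.
The centroid is at the centre, 1.035 m below the top of the plate, so the centroid depth is h_c = 0.5 + 1.035 = 1.535 m.
A = π(1.035)² = 3.36535 m².
Resultant F = γ·h_c·A = 8.34831 × 1.535 × 3.36535 = 43.1258 kN.
I_c = πr⁴/4 = π × 1.035⁴/4 = 0.901262 m⁴.
Centre of pressure: y_p = y_c + I_c/(y_c·A) = 1.535 + 0.901262/(1.535 × 3.36535) = 1.535 + 0.174467 = 1.70947 m along the plane.
The resultant acts 1.035 + 0.174467 = 1.20947 m (along the plate) below the hinge at the top edge, so the moment about the hinge is M = F × 1.20947 = 43.1258 × 1.20947 = 52.1594 kN·m.
A normal force at the bottom, 2.07 m from the hinge, must supply this moment: P = 52.1594/2.07 = 25.1978 kN.

P ≈ 25.20 kN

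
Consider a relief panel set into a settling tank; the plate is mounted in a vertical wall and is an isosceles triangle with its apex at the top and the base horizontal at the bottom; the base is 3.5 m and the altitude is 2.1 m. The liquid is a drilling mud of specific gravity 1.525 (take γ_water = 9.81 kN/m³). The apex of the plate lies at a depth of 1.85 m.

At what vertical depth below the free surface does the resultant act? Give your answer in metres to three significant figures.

γ = 1.525 × 9.81 = 14.96025 kN/m³.
With the apex up, the centroid sits 2h/3 = 2 × 2.1/3 = 1.4 m below the apex, so the centroid depth is h_c = 1.85 + 1.4 = 3.25 m.
A = ½ × 3.5 × 2.1 = 3.675 m².
Resultant F = γ·h_c·A = 14.96025 × 3.25 × 3.675 = 178.681 kN.
I_c = b·h³/36 = 3.5 × 2.1³/36 = 0.900375 m⁴.
Centre of pressure: y_p = y_c + I_c/(y_c·A) = 3.25 + 0.900375/(3.25 × 3.675) = 3.25 + 0.0753846 = 3.32538 m along the plane.

h_p = 3.33 m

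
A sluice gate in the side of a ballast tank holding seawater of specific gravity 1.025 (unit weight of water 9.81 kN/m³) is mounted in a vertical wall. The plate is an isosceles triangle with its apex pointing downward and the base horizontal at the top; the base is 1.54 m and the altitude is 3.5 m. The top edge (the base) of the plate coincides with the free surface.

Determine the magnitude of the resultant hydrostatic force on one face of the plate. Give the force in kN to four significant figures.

γ = 1.025 × 9.81 = 10.05525 kN/m³.
With the apex down, the centroid sits h/3 = 3.5/3 = 1.16667 m below the base (the top edge), so the centroid depth is h_c = 1.16667 m.
A = ½ × 1.54 × 3.5 = 2.695 m².
Resultant F = γ·h_c·A = 10.05525 × 1.16667 × 2.695 = 31.6155 kN.

F ≈ 31.62 kN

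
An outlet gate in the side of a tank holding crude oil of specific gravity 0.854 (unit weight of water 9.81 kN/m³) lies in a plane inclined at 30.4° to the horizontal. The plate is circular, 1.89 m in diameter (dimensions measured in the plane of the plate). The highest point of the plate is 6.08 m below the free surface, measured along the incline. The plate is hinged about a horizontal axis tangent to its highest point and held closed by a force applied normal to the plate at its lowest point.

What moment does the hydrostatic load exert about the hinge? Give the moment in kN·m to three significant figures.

γ = 0.854 × 9.81 = 8.37774 kN/m³.
Let θ = 30.4° be the plate's angle to the horizontal; measure y along the incline from where the plane meets the free surface. Vertical depth h = y·sinθ with sinθ = 0.506034.
The centroid is at the centre, 0.945 m below the top of the plate, so y_c = 6.08 + 0.945 = 7.025 m and h_c = 7.025 × 0.506034 = 3.55489 m.
A = π(0.945)² = 2.80552 m².
Resultant F = γ·h_c·A = 8.37774 × 3.55489 × 2.80552 = 83.5538 kN.
I_c = πr⁴/4 = π × 0.945⁴/4 = 0.62635 m⁴.
Centre of pressure: y_p = y_c + I_c/(y_c·A) = 7.025 + 0.62635/(7.025 × 2.80552) = 7.025 + 0.0317803 = 7.05678 m along the plane.
The resultant acts 0.945 + 0.0317803 = 0.97678 m (along the plate) below the hinge at the top edge, so the moment about the hinge is M = F × 0.97678 = 83.5538 × 0.97678 = 81.6137 kN·m.

M ≈ 81.6 kN·m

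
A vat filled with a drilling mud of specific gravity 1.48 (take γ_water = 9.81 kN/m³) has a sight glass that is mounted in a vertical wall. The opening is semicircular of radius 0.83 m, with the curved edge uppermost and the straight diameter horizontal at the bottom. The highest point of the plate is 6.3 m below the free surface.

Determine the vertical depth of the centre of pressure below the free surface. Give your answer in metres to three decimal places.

γ = 1.48 × 9.81 = 14.5188 kN/m³.
The centroid lies 4r/(3π) = 0.352263 m above the diameter, so r − 4r/(3π) = 0.83 − 0.352263 = 0.477737 m below the topmost point, so the centroid depth is h_c = 6.3 + 0.477737 = 6.77774 m.
A = πr²/2 = π × 0.83²/2 = 1.08212 m².
Resultant F = γ·h_c·A = 14.5188 × 6.77774 × 1.08212 = 106.486 kN.
I_c = (π/8 − 8/(9π))·r⁴ = 0.109757 × 0.83⁴ = 0.0520888 m⁴.
Centre of pressure: y_p = y_c + I_c/(y_c·A) = 6.77774 + 0.0520888/(6.77774 × 1.08212) = 6.77774 + 0.00710205 = 6.78484 m along the plane.

h_p = 6.785 m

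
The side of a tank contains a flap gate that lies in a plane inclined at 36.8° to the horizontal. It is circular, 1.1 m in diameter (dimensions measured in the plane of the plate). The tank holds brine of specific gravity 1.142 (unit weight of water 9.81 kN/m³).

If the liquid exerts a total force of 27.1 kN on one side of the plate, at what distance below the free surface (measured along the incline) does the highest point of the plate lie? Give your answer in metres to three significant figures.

γ = 1.142 × 9.81 = 11.20302 kN/m³.
A = π(0.55)² = 0.950332 m².
From F = γ·h_c·A, the centroid depth is h_c = 27.1/(11.20302 × 0.950332) = 2.54542 m.
Let θ = 36.8° be the plate's angle to the horizontal; measure y along the incline from where the plane meets the free surface. Vertical depth h = y·sinθ with sinθ = 0.599024.
Along the incline, y_c = h_c/sinθ = 2.54542/0.599024 = 4.24928 m.
The centroid is at the centre, 0.55 m below the top of the plate, so the highest point sits at y_top = 4.24928 − 0.55 = 3.69928 m along the incline.

y_top ≈ 3.70 m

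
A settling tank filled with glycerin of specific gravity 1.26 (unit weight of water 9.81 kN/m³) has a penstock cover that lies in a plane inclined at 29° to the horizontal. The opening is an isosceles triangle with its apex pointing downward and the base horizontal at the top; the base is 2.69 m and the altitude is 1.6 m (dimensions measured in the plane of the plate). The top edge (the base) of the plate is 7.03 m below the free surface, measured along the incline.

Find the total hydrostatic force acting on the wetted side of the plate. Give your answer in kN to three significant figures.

γ = 1.26 × 9.81 = 12.3606 kN/m³.
Let θ = 29° be the plate's angle to the horizontal; measure y along the incline from where the plane meets the free surface. Vertical depth h = y·sinθ with sinθ = 0.484810.
With the apex down, the centroid sits h/3 = 1.6/3 = 0.533333 m below the base (the top edge), so y_c = 7.03 + 0.533333 = 7.56333 m and h_c = 7.56333 × 0.484810 = 3.66678 m.
A = ½ × 2.69 × 1.6 = 2.152 m².
Resultant F = γ·h_c·A = 12.3606 × 3.66678 × 2.152 = 97.5364 kN.

F ≈ 97.5 kN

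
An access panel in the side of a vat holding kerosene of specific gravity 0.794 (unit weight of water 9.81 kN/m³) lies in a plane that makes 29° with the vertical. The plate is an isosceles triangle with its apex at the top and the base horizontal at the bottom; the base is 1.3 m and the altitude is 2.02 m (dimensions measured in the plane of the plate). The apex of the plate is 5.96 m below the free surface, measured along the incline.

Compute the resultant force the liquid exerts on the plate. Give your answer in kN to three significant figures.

γ = 0.794 × 9.81 = 7.78914 kN/m³.
The plate makes 29° with the vertical, i.e. θ = 90° − 29° = 61° to the horizontal. Measuring y along the incline from the free-surface line, vertical depth h = y·sinθ with sinθ = 0.874620.
With the apex up, the centroid sits 2h/3 = 2 × 2.02/3 = 1.34667 m below the apex, so y_c = 5.96 + 1.34667 = 7.30667 m and h_c = 7.30667 × 0.874620 = 6.39056 m.
A = ½ × 1.3 × 2.02 = 1.313 m².
Resultant F = γ·h_c·A = 7.78914 × 6.39056 × 1.313 = 65.3572 kN.

F ≈ 65.4 kN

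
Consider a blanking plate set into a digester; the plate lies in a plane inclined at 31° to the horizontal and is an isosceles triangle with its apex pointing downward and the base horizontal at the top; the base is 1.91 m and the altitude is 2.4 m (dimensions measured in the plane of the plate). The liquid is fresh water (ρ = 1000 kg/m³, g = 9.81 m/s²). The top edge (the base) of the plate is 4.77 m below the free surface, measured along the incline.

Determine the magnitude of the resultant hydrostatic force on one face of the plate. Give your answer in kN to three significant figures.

γ = ρg = 1000 × 9.81 = 9810 N/m³ = 9.81 kN/m³.
Let θ = 31° be the plate's angle to the horizontal; measure y along the incline from where the plane meets the free surface. Vertical depth h = y·sinθ with sinθ = 0.515038.
With the apex down, the centroid sits h/3 = 2.4/3 = 0.8 m below the base (the top edge), so y_c = 4.77 + 0.8 = 5.57 m and h_c = 5.57 × 0.515038 = 2.86876 m.
A = ½ × 1.91 × 2.4 = 2.292 m².
Resultant F = γ·h_c·A = 9.81 × 2.86876 × 2.292 = 64.5027 kN.

F ≈ 64.5 kN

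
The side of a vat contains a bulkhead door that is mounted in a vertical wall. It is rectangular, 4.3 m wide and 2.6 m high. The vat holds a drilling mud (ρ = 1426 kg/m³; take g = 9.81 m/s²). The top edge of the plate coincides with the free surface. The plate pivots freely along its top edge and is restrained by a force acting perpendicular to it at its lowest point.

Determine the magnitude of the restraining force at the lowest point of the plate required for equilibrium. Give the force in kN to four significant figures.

P ≈ 135.5 kN

γ = ρg = 1426 × 9.81 / 1000 = 13.98906 kN/m³.
The centroid lies 2.6/2 = 1.3 m below the top edge, so the centroid depth is h_c = 1.3 m.
A = 4.3 × 2.6 = 11.18 m².
Resultant F = γ·h_c·A = 13.98906 × 1.3 × 11.18 = 203.317 kN.
I_c = b·h³/12 = 4.3 × 2.6³/12 = 6.29807 m⁴.
Centre of pressure: y_p = y_c + I_c/(y_c·A) = 1.3 + 6.29807/(1.3 × 11.18) = 1.3 + 0.433334 = 1.73333 m along the plane.
The resultant acts 1.3 + 0.433334 = 1.73333 m (along the plate) below the hinge at the top edge, so the moment about the hinge is M = F × 1.73333 = 203.317 × 1.73333 = 352.415 kN·m.
A normal force at the bottom, 2.6 m from the hinge, must supply this moment: P = 352.415/2.6 = 135.544 kN.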